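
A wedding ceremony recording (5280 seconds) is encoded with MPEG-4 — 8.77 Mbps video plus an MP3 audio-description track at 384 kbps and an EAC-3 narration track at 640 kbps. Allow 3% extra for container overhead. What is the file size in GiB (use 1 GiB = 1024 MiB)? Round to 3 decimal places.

Audio total: 384 + 640 = 1024 kbps = 1.024 Mbps.
Total bitrate: 8.77 + 1.024 = 9.794 Mbps.
Stream data: 9.794 Mbps × 5280 s = 51712.3 Mb.
With 3% container overhead: ×1.03.
53,264 Mb = 6,657,961,200 bytes ÷ 1,073,741,824 = 6.201 GiB.

6.201 GiB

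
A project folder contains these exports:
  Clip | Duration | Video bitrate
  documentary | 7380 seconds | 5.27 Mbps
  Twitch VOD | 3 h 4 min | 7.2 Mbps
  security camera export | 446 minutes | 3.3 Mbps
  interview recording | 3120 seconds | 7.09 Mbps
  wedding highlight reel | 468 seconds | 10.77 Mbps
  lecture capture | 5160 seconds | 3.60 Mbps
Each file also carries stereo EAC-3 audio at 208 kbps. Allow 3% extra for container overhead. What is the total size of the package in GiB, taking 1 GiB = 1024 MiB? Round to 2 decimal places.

Audio: 208 kbps = 0.208 Mbps.
documentary: 5.478 Mbps × 7380 s × 1.03 = 41640.5 Mb
Twitch VOD: 7.408 Mbps × 11040 s × 1.03 = 84237.8 Mb
security camera export: 3.508 Mbps × 26760 s × 1.03 = 96690.3 Mb
interview recording: 7.298 Mbps × 3120 s × 1.03 = 23452.9 Mb
wedding highlight reel: 10.978 Mbps × 468 s × 1.03 = 5291.8 Mb
lecture capture: 3.808 Mbps × 5160 s × 1.03 = 20238.8 Mb
Total: 271552.1 Mb = 33944.0 MB.
= 31.61 GiB.

31.61 GiB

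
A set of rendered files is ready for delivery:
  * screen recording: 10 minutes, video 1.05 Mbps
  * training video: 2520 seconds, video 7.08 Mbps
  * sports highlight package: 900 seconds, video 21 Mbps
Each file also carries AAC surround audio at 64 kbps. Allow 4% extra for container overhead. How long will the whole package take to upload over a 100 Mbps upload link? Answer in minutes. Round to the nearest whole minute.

7 minutes

Audio: 64 kbps = 0.064 Mbps.
screen recording: 1.114 Mbps × 600 s × 1.04 = 695.1 Mb
training video: 7.144 Mbps × 2520 s × 1.04 = 18723.0 Mb
sports highlight package: 21.064 Mbps × 900 s × 1.04 = 19715.9 Mb
Total: 39134.0 Mb = 4891.8 MB.
At 100 Mbps: 39134.0 / 100 = 391 s ≈ 6.52 minutes.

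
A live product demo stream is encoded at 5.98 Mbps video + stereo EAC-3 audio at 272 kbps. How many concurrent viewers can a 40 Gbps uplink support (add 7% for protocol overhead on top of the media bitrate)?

Audio: 272 kbps = 0.272 Mbps.
Per-viewer media rate: 6.252 Mbps.
On the wire with 7% overhead: 6.690 Mbps.
40 Gbps = 40,000 Mbps; 40,000 / 6.690 = 5979.40 → 5979 viewers.

5979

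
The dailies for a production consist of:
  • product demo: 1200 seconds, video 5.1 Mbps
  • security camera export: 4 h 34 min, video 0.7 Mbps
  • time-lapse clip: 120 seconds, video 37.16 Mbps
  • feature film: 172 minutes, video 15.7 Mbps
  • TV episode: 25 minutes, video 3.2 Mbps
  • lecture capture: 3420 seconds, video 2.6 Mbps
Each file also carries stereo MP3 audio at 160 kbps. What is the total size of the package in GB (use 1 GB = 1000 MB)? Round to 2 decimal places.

25.39 GB

Audio: 160 kbps = 0.160 Mbps.
product demo: 5.260 Mbps × 1200 s = 6312.0 Mb
security camera export: 0.860 Mbps × 16440 s = 14138.4 Mb
time-lapse clip: 37.320 Mbps × 120 s = 4478.4 Mb
feature film: 15.860 Mbps × 10320 s = 163675.2 Mb
TV episode: 3.360 Mbps × 1500 s = 5040.0 Mb
lecture capture: 2.760 Mbps × 3420 s = 9439.2 Mb
Total: 203083.2 Mb = 25385.4 MB.
= 25.39 GB.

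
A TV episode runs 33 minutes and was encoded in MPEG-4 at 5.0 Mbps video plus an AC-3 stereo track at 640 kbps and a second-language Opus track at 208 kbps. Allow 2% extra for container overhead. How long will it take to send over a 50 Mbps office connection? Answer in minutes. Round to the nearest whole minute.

4 minutes

33 min = 1980 s
Audio total: 640 + 208 = 848 kbps = 0.848 Mbps.
Total bitrate: 5.848 Mbps.
File: 5.848 Mbps × 1980 s = 11579.0 Mb.
With 2% container overhead: ×1.02. → 11810.6 Mb.
At 50 Mbps: 11810.6 / 50 = 236.2 s ≈ 3.94 minutes.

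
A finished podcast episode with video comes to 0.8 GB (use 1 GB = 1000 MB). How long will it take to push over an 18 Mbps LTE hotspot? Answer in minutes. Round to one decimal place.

5.9 minutes

File: 0.8 GB = 6400.0 Mb.
At 18 Mbps: 6400.0 / 18 = 355.6 s ≈ 5.93 minutes.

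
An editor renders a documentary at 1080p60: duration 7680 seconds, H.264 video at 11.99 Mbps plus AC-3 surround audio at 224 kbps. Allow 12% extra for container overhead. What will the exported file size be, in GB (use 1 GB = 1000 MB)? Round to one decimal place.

Audio: 224 kbps = 0.224 Mbps.
Total bitrate: 11.99 + 0.224 = 12.214 Mbps.
Stream data: 12.214 Mbps × 7680 s = 93803.5 Mb.
With 12% container overhead: ×1.12.
105,060 Mb ÷ 8 = 13,132 MB → 13.13 GB.

13.1 GB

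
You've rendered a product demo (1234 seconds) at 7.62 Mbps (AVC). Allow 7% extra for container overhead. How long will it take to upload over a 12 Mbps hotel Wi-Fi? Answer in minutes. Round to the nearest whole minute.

File: 7.620 Mbps × 1234 s = 9403.1 Mb.
With 7% container overhead: ×1.07. → 10061.3 Mb.
At 12 Mbps: 10061.3 / 12 = 838.4 s ≈ 14 minutes.

14 minutes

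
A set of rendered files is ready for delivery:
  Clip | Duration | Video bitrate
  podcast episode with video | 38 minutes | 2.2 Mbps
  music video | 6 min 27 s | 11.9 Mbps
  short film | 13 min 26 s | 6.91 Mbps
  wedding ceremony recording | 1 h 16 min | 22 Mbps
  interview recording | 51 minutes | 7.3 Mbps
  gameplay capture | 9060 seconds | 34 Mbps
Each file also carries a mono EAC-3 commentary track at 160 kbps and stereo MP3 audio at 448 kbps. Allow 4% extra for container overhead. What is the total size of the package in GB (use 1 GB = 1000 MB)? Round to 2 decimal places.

Audio total: 160 + 448 = 608 kbps = 0.608 Mbps.
podcast episode with video: 2.808 Mbps × 2280 s × 1.04 = 6658.3 Mb
music video: 12.508 Mbps × 387 s × 1.04 = 5034.2 Mb
short film: 7.518 Mbps × 806 s × 1.04 = 6301.9 Mb
wedding ceremony recording: 22.608 Mbps × 4560 s × 1.04 = 107216.2 Mb
interview recording: 7.908 Mbps × 3060 s × 1.04 = 25166.4 Mb
gameplay capture: 34.608 Mbps × 9060 s × 1.04 = 326090.4 Mb
Total: 476467.5 Mb = 59558.4 MB.
= 59.56 GB.

59.56 GB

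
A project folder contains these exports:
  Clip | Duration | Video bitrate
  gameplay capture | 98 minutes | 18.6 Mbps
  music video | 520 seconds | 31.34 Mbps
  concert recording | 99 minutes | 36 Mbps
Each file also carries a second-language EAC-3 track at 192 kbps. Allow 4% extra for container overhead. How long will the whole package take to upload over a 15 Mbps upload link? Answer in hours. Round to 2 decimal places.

Audio: 192 kbps = 0.192 Mbps.
gameplay capture: 18.792 Mbps × 5880 s × 1.04 = 114916.8 Mb
music video: 31.532 Mbps × 520 s × 1.04 = 17052.5 Mb
concert recording: 36.192 Mbps × 5940 s × 1.04 = 223579.7 Mb
Total: 355549.0 Mb = 44443.6 MB.
At 15 Mbps: 355549.0 / 15 = 23703 s ≈ 6.58 hours.

6.58 hours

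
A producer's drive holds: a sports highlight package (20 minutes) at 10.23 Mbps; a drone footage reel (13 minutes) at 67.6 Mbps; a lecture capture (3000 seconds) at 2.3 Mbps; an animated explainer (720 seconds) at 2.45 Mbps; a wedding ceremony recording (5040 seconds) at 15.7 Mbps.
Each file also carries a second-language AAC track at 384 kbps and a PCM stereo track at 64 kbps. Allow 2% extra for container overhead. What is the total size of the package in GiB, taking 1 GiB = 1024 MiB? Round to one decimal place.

18.7 GiB

Audio total: 384 + 64 = 448 kbps = 0.448 Mbps.
sports highlight package: 10.678 Mbps × 1200 s × 1.02 = 13069.9 Mb
drone footage reel: 68.048 Mbps × 780 s × 1.02 = 54139.0 Mb
lecture capture: 2.748 Mbps × 3000 s × 1.02 = 8408.9 Mb
animated explainer: 2.898 Mbps × 720 s × 1.02 = 2128.3 Mb
wedding ceremony recording: 16.148 Mbps × 5040 s × 1.02 = 83013.6 Mb
Total: 160759.7 Mb = 20095.0 MB.
= 18.71 GiB.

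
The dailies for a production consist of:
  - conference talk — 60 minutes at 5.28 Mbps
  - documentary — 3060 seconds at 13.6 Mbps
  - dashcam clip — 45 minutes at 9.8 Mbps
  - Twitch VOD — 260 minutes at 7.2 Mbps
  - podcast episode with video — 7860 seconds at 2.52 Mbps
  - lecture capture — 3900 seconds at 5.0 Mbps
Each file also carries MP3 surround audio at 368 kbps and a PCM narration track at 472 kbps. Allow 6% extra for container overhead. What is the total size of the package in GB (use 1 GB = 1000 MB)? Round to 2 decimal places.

35.72 GB

Audio total: 368 + 472 = 840 kbps = 0.840 Mbps.
conference talk: 6.120 Mbps × 3600 s × 1.06 = 23353.9 Mb
documentary: 14.440 Mbps × 3060 s × 1.06 = 46837.6 Mb
dashcam clip: 10.640 Mbps × 2700 s × 1.06 = 30451.7 Mb
Twitch VOD: 8.040 Mbps × 15600 s × 1.06 = 132949.4 Mb
podcast episode with video: 3.360 Mbps × 7860 s × 1.06 = 27994.2 Mb
lecture capture: 5.840 Mbps × 3900 s × 1.06 = 24142.6 Mb
Total: 285729.4 Mb = 35716.2 MB.
= 35.72 GB.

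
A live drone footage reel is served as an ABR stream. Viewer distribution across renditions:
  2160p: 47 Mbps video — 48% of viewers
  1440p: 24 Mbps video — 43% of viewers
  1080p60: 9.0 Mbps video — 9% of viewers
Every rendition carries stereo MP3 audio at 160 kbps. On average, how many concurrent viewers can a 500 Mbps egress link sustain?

Audio: 160 kbps = 0.160 Mbps.
Average per-viewer bitrate: 0.48×47.160 + 0.43×24.160 + 0.09×9.160 = 33.850 Mbps.
500 Mbps = 500.0 Mbps; 500.0 / 33.850 = 14.77 → 14.

14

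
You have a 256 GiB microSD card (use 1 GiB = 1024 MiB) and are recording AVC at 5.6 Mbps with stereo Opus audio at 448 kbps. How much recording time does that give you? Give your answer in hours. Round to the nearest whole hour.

101 hours

Audio: 448 kbps = 0.448 Mbps.
Total bitrate: 5.6 + 0.448 = 6.048 Mbps.
Capacity: 256 GiB = 2,199,023 Mb.
Recording time: 2,199,023 / 6.048 = 363,595 s ≈ 101 hours.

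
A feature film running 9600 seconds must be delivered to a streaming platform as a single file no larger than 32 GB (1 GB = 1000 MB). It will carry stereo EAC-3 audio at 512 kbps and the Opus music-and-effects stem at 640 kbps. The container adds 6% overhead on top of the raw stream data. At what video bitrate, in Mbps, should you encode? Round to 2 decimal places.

Budget: 32 GB = 256000.0 Mb.
Stream payload after overhead: 256000.0 / 1.06 = 241509.4 Mb.
Total bitrate budget: 241509.4 Mb / 9600 s = 25.157 Mbps.
Audio total: 512 + 640 = 1152 kbps = 1.152 Mbps.
Video: 25.157 − 1.152 = 24.005 Mbps.

24.01 Mbps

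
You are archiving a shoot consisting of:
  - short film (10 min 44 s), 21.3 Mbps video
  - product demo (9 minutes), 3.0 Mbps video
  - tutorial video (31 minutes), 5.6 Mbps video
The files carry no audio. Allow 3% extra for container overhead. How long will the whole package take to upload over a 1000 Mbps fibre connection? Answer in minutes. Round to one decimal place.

0.4 minutes

short film: 21.300 Mbps × 644 s × 1.03 = 14128.7 Mb
product demo: 3.000 Mbps × 540 s × 1.03 = 1668.6 Mb
tutorial video: 5.600 Mbps × 1860 s × 1.03 = 10728.5 Mb
Total: 26525.8 Mb = 3315.7 MB.
At 1000 Mbps: 26525.8 / 1000 = 27 s ≈ 0.442 minutes.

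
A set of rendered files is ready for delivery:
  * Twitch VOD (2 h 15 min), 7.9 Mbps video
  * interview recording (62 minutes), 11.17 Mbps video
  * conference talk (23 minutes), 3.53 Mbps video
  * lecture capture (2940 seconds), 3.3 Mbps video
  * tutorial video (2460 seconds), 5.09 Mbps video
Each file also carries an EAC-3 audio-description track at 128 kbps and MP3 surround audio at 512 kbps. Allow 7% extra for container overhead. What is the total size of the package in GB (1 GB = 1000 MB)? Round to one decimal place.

19.3 GB

Audio total: 128 + 512 = 640 kbps = 0.640 Mbps.
Twitch VOD: 8.540 Mbps × 8100 s × 1.07 = 74016.2 Mb
interview recording: 11.810 Mbps × 3720 s × 1.07 = 47008.5 Mb
conference talk: 4.170 Mbps × 1380 s × 1.07 = 6157.4 Mb
lecture capture: 3.940 Mbps × 2940 s × 1.07 = 12394.5 Mb
tutorial video: 5.730 Mbps × 2460 s × 1.07 = 15082.5 Mb
Total: 154659.1 Mb = 19332.4 MB.
= 19.33 GB.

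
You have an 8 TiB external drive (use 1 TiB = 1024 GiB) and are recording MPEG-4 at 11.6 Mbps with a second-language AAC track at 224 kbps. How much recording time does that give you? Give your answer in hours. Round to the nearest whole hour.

1653 hours

Audio: 224 kbps = 0.224 Mbps.
Total bitrate: 11.6 + 0.224 = 11.824 Mbps.
Capacity: 8 TiB = 70,368,744 Mb.
Recording time: 70,368,744 / 11.824 = 5,951,348 s ≈ 1,653 hours.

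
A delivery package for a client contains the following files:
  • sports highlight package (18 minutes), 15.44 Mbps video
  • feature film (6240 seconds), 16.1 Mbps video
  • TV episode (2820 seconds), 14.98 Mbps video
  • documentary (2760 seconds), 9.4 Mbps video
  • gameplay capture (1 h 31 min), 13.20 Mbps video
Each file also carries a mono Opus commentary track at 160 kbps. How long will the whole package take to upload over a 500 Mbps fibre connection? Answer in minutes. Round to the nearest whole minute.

9 minutes

Audio: 160 kbps = 0.160 Mbps.
sports highlight package: 15.600 Mbps × 1080 s = 16848.0 Mb
feature film: 16.260 Mbps × 6240 s = 101462.4 Mb
TV episode: 15.140 Mbps × 2820 s = 42694.8 Mb
documentary: 9.560 Mbps × 2760 s = 26385.6 Mb
gameplay capture: 13.360 Mbps × 5460 s = 72945.6 Mb
Total: 260336.4 Mb = 32542.0 MB.
At 500 Mbps: 260336.4 / 500 = 521 s ≈ 8.68 minutes.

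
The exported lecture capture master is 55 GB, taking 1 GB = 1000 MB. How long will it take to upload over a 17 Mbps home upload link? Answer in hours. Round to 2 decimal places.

7.19 hours

File: 55 GB = 440000.0 Mb.
At 17 Mbps: 440000.0 / 17 = 25882.4 s ≈ 7.19 hours.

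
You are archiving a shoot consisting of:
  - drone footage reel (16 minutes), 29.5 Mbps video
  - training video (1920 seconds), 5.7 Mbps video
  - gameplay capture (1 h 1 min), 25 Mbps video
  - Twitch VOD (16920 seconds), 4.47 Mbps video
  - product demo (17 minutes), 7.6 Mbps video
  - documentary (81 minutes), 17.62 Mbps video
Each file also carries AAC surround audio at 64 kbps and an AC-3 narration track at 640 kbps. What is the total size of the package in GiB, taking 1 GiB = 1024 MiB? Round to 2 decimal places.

Audio total: 64 + 640 = 704 kbps = 0.704 Mbps.
drone footage reel: 30.204 Mbps × 960 s = 28995.8 Mb
training video: 6.404 Mbps × 1920 s = 12295.7 Mb
gameplay capture: 25.704 Mbps × 3660 s = 94076.6 Mb
Twitch VOD: 5.174 Mbps × 16920 s = 87544.1 Mb
product demo: 8.304 Mbps × 1020 s = 8470.1 Mb
documentary: 18.324 Mbps × 4860 s = 89054.6 Mb
Total: 320437.0 Mb = 40054.6 MB.
= 37.30 GiB.

37.30 GiB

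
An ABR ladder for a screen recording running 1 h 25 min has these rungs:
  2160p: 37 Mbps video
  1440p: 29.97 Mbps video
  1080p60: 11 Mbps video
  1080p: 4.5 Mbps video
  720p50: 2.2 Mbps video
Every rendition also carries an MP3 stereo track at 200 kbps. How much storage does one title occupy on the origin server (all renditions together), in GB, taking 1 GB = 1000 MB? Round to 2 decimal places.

1 h 25 min = 85 min = 5100 s
Audio: 200 kbps = 0.200 Mbps.
Sum of rendition bitrates: (37+0.200) + (29.97+0.200) + (11+0.200) + (4.5+0.200) + (2.2+0.200) = 85.670 Mbps.
× 5100 s = 436,917 Mb = 54,615 MB = 54.61 GB.

54.61 GB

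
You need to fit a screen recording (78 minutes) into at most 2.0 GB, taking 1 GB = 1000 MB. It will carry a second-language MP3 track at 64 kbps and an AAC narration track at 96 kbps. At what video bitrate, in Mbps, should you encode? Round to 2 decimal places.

Budget: 2.0 GB = 16000.0 Mb.
78 min = 4680 s
Total bitrate budget: 16000.0 Mb / 4680 s = 3.419 Mbps.
Audio total: 64 + 96 = 160 kbps = 0.160 Mbps.
Video: 3.419 − 0.160 = 3.259 Mbps.

3.26 Mbps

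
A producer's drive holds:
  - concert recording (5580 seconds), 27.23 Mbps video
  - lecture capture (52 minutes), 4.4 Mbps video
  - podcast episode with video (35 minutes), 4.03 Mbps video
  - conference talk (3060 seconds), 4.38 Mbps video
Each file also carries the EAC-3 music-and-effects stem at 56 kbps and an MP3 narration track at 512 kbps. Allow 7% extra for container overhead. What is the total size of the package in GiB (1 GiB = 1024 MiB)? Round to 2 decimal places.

Audio total: 56 + 512 = 568 kbps = 0.568 Mbps.
concert recording: 27.798 Mbps × 5580 s × 1.07 = 165970.7 Mb
lecture capture: 4.968 Mbps × 3120 s × 1.07 = 16585.2 Mb
podcast episode with video: 4.598 Mbps × 2100 s × 1.07 = 10331.7 Mb
conference talk: 4.948 Mbps × 3060 s × 1.07 = 16200.7 Mb
Total: 209088.4 Mb = 26136.0 MB.
= 24.34 GiB.

24.34 GiB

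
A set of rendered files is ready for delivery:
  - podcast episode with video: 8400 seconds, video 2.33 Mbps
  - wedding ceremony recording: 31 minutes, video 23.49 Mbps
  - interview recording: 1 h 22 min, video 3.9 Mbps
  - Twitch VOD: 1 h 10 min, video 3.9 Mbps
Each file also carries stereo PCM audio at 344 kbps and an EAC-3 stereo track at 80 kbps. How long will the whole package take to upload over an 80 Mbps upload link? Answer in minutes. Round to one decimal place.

Audio total: 344 + 80 = 424 kbps = 0.424 Mbps.
podcast episode with video: 2.754 Mbps × 8400 s = 23133.6 Mb
wedding ceremony recording: 23.914 Mbps × 1860 s = 44480.0 Mb
interview recording: 4.324 Mbps × 4920 s = 21274.1 Mb
Twitch VOD: 4.324 Mbps × 4200 s = 18160.8 Mb
Total: 107048.5 Mb = 13381.1 MB.
At 80 Mbps: 107048.5 / 80 = 1338 s ≈ 22.3 minutes.

22.3 minutes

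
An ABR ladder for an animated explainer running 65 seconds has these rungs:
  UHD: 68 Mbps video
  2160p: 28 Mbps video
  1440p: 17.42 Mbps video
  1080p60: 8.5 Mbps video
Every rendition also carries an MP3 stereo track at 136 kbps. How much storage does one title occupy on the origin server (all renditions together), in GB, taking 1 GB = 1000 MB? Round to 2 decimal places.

Audio: 136 kbps = 0.136 Mbps.
Sum of rendition bitrates: (68+0.136) + (28+0.136) + (17.42+0.136) + (8.5+0.136) = 122.464 Mbps.
× 65 s = 7,960 Mb = 995.0 MB = 0.995 GB.

1.00 GB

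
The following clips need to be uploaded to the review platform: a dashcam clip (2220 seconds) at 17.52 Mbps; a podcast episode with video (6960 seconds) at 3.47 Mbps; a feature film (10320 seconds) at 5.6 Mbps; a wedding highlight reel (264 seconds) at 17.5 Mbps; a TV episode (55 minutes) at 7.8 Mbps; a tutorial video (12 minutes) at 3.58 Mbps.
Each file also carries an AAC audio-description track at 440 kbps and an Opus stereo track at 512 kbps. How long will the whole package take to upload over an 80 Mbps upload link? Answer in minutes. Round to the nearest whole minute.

Audio total: 440 + 512 = 952 kbps = 0.952 Mbps.
dashcam clip: 18.472 Mbps × 2220 s = 41007.8 Mb
podcast episode with video: 4.422 Mbps × 6960 s = 30777.1 Mb
feature film: 6.552 Mbps × 10320 s = 67616.6 Mb
wedding highlight reel: 18.452 Mbps × 264 s = 4871.3 Mb
TV episode: 8.752 Mbps × 3300 s = 28881.6 Mb
tutorial video: 4.532 Mbps × 720 s = 3263.0 Mb
Total: 176417.6 Mb = 22052.2 MB.
At 80 Mbps: 176417.6 / 80 = 2205 s ≈ 36.8 minutes.

37 minutes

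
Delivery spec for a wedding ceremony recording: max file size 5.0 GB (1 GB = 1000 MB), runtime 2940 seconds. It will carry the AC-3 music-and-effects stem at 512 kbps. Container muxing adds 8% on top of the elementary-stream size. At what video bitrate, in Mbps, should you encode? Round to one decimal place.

Budget: 5.0 GB = 40000.0 Mb.
Stream payload after overhead: 40000.0 / 1.08 = 37037.0 Mb.
Total bitrate budget: 37037.0 Mb / 2940 s = 12.598 Mbps.
Audio: 512 kbps = 0.512 Mbps.
Video: 12.598 − 0.512 = 12.086 Mbps.

12.1 Mbps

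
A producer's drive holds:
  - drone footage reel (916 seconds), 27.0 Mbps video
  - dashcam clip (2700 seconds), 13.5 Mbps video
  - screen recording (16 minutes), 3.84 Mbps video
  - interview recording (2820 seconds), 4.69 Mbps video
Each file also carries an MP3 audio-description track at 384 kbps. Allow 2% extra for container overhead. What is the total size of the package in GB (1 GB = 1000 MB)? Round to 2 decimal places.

Audio: 384 kbps = 0.384 Mbps.
drone footage reel: 27.384 Mbps × 916 s × 1.02 = 25585.4 Mb
dashcam clip: 13.884 Mbps × 2700 s × 1.02 = 38236.5 Mb
screen recording: 4.224 Mbps × 960 s × 1.02 = 4136.1 Mb
interview recording: 5.074 Mbps × 2820 s × 1.02 = 14594.9 Mb
Total: 82552.9 Mb = 10319.1 MB.
= 10.32 GB.

10.32 GB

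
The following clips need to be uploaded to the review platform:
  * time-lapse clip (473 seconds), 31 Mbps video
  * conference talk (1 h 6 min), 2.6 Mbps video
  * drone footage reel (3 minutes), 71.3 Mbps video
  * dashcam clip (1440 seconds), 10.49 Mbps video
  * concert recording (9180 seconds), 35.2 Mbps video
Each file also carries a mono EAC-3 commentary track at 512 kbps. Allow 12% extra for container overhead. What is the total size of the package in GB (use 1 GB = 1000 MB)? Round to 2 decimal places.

Audio: 512 kbps = 0.512 Mbps.
time-lapse clip: 31.512 Mbps × 473 s × 1.12 = 16693.8 Mb
conference talk: 3.112 Mbps × 3960 s × 1.12 = 13802.3 Mb
drone footage reel: 71.812 Mbps × 180 s × 1.12 = 14477.3 Mb
dashcam clip: 11.002 Mbps × 1440 s × 1.12 = 17744.0 Mb
concert recording: 35.712 Mbps × 9180 s × 1.12 = 367176.5 Mb
Total: 429894.0 Mb = 53736.7 MB.
= 53.74 GB.

53.74 GB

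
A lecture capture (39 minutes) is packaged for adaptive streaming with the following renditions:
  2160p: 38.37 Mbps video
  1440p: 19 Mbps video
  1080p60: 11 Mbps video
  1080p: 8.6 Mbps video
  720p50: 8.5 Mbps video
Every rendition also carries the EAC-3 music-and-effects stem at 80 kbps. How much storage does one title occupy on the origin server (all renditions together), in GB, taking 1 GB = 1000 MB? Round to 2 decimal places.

39 min = 2340 s
Audio: 80 kbps = 0.080 Mbps.
Sum of rendition bitrates: (38.37+0.080) + (19+0.080) + (11+0.080) + (8.6+0.080) + (8.5+0.080) = 85.870 Mbps.
× 2340 s = 200,936 Mb = 25,117 MB = 25.12 GB.

25.12 GB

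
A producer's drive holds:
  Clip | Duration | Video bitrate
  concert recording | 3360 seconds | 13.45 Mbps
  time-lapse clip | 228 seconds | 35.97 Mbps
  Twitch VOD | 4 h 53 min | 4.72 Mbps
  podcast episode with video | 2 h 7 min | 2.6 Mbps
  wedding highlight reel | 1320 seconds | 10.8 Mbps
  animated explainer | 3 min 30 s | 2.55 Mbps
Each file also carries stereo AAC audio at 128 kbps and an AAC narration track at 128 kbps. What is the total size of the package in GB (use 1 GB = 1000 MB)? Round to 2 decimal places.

22.34 GB

Audio total: 128 + 128 = 256 kbps = 0.256 Mbps.
concert recording: 13.706 Mbps × 3360 s = 46052.2 Mb
time-lapse clip: 36.226 Mbps × 228 s = 8259.5 Mb
Twitch VOD: 4.976 Mbps × 17580 s = 87478.1 Mb
podcast episode with video: 2.856 Mbps × 7620 s = 21762.7 Mb
wedding highlight reel: 11.056 Mbps × 1320 s = 14593.9 Mb
animated explainer: 2.806 Mbps × 210 s = 589.3 Mb
Total: 178735.7 Mb = 22342.0 MB.
= 22.34 GB.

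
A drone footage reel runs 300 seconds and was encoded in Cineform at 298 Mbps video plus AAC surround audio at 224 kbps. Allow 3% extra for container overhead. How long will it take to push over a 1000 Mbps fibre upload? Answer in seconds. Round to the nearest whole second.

92 seconds

Audio: 224 kbps = 0.224 Mbps.
Total bitrate: 298.224 Mbps.
File: 298.224 Mbps × 300 s = 89467.2 Mb.
With 3% container overhead: ×1.03. → 92151.2 Mb.
At 1000 Mbps: 92151.2 / 1000 = 92.2 s ≈ 92.2 seconds.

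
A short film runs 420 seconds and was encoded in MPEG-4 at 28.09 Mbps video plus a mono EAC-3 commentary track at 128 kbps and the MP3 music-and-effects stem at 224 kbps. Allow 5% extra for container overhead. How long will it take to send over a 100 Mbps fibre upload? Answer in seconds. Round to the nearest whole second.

125 seconds

Audio total: 128 + 224 = 352 kbps = 0.352 Mbps.
Total bitrate: 28.442 Mbps.
File: 28.442 Mbps × 420 s = 11945.6 Mb.
With 5% container overhead: ×1.05. → 12542.9 Mb.
At 100 Mbps: 12542.9 / 100 = 125.4 s ≈ 125 seconds.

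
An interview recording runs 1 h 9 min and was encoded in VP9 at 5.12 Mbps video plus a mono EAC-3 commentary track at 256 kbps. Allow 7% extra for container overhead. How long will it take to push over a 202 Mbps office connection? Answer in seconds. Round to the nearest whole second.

118 seconds

1 h 9 min = 69 min = 4140 s
Audio: 256 kbps = 0.256 Mbps.
Total bitrate: 5.376 Mbps.
File: 5.376 Mbps × 4140 s = 22256.6 Mb.
With 7% container overhead: ×1.07. → 23814.6 Mb.
At 202 Mbps: 23814.6 / 202 = 117.9 s ≈ 118 seconds.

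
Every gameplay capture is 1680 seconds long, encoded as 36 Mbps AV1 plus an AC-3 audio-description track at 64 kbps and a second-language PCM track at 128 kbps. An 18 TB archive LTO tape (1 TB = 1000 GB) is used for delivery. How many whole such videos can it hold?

2368

Audio total: 64 + 128 = 192 kbps = 0.192 Mbps.
Total bitrate: 36.192 Mbps.
Per item: 36.192 Mbps × 1680 s = 60,803 Mb = 7,600 MB.
Capacity: 18 TB = 144,000,000 Mb; 2368.32 items → 2368 complete.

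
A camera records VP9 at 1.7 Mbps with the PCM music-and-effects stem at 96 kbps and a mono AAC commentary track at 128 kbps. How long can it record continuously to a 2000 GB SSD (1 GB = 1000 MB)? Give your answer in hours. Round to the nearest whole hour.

2310 hours

Audio total: 96 + 128 = 224 kbps = 0.224 Mbps.
Total bitrate: 1.7 + 0.224 = 1.924 Mbps.
Capacity: 2000 GB = 16,000,000 Mb.
Recording time: 16,000,000 / 1.924 = 8,316,008 s ≈ 2,310 hours.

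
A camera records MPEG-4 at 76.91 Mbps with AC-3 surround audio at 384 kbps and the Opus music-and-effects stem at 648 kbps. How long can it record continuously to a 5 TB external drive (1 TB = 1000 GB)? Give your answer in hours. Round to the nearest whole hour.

Audio total: 384 + 648 = 1032 kbps = 1.032 Mbps.
Total bitrate: 76.91 + 1.032 = 77.942 Mbps.
Capacity: 5 TB = 40,000,000 Mb.
Recording time: 40,000,000 / 77.942 = 513,202 s ≈ 143 hours.

143 hours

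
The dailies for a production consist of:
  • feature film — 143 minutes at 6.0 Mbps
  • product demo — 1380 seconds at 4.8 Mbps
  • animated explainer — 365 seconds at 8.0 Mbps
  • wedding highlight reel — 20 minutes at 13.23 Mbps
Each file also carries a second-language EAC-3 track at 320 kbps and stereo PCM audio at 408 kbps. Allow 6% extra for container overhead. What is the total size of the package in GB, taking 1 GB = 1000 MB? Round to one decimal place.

Audio total: 320 + 408 = 728 kbps = 0.728 Mbps.
feature film: 6.728 Mbps × 8580 s × 1.06 = 61189.8 Mb
product demo: 5.528 Mbps × 1380 s × 1.06 = 8086.4 Mb
animated explainer: 8.728 Mbps × 365 s × 1.06 = 3376.9 Mb
wedding highlight reel: 13.958 Mbps × 1200 s × 1.06 = 17754.6 Mb
Total: 90407.6 Mb = 11301.0 MB.
= 11.30 GB.

11.3 GB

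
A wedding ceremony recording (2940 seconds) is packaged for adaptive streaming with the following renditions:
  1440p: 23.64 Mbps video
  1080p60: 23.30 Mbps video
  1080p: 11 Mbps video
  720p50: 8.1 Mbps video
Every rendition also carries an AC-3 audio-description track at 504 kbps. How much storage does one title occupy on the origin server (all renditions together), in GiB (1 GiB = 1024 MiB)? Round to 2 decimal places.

23.29 GiB

Audio: 504 kbps = 0.504 Mbps.
Sum of rendition bitrates: (23.64+0.504) + (23.30+0.504) + (11+0.504) + (8.1+0.504) = 68.056 Mbps.
× 2940 s = 200,085 Mb = 25,011 MB = 23.29 GiB.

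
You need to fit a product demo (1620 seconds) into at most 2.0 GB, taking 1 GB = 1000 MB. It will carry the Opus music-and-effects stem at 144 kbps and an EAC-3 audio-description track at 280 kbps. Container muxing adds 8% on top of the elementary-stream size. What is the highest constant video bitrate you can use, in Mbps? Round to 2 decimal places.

8.72 Mbps

Budget: 2.0 GB = 16000.0 Mb.
Stream payload after overhead: 16000.0 / 1.08 = 14814.8 Mb.
Total bitrate budget: 14814.8 Mb / 1620 s = 9.145 Mbps.
Audio total: 144 + 280 = 424 kbps = 0.424 Mbps.
Video: 9.145 − 0.424 = 8.721 Mbps.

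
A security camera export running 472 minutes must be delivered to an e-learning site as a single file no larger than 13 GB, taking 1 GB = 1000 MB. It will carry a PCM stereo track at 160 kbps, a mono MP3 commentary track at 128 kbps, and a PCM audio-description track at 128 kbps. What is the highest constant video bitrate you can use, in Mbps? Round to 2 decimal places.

Budget: 13 GB = 104000.0 Mb.
472 min = 28320 s
Total bitrate budget: 104000.0 Mb / 28320 s = 3.672 Mbps.
Audio total: 160 + 128 + 128 = 416 kbps = 0.416 Mbps.
Video: 3.672 − 0.416 = 3.256 Mbps.

3.26 Mbps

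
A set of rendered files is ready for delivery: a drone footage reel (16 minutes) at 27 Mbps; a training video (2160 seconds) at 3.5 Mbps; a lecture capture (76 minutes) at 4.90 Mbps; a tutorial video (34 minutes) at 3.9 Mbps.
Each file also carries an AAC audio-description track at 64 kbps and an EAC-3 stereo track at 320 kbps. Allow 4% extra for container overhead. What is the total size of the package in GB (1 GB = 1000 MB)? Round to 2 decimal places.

Audio total: 64 + 320 = 384 kbps = 0.384 Mbps.
drone footage reel: 27.384 Mbps × 960 s × 1.04 = 27340.2 Mb
training video: 3.884 Mbps × 2160 s × 1.04 = 8725.0 Mb
lecture capture: 5.284 Mbps × 4560 s × 1.04 = 25058.8 Mb
tutorial video: 4.284 Mbps × 2040 s × 1.04 = 9088.9 Mb
Total: 70213.0 Mb = 8776.6 MB.
= 8.777 GB.

8.78 GB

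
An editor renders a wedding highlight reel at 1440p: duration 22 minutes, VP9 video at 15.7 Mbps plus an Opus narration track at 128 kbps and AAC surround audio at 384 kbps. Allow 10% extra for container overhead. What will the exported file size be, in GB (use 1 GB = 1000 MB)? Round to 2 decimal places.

22 min = 1320 s
Audio total: 128 + 384 = 512 kbps = 0.512 Mbps.
Total bitrate: 15.7 + 0.512 = 16.212 Mbps.
Stream data: 16.212 Mbps × 1320 s = 21399.8 Mb.
With 10% container overhead: ×1.10.
23,540 Mb ÷ 8 = 2,942 MB → 2.942 GB.

2.94 GB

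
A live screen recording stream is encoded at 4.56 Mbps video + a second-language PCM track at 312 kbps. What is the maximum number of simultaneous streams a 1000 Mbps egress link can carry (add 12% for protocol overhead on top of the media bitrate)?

183

Audio: 312 kbps = 0.312 Mbps.
Per-viewer media rate: 4.872 Mbps.
On the wire with 12% overhead: 5.457 Mbps.
1000 Mbps = 1,000 Mbps; 1,000 / 5.457 = 183.26 → 183 viewers.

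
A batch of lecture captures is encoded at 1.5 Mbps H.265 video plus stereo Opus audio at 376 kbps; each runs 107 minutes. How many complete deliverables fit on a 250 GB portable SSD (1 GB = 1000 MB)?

107 min = 6420 s
Audio: 376 kbps = 0.376 Mbps.
Total bitrate: 1.876 Mbps.
Per item: 1.876 Mbps × 6420 s = 12,044 Mb = 1,505 MB.
Capacity: 250 GB = 2,000,000 Mb; 166.06 items → 166 complete.

166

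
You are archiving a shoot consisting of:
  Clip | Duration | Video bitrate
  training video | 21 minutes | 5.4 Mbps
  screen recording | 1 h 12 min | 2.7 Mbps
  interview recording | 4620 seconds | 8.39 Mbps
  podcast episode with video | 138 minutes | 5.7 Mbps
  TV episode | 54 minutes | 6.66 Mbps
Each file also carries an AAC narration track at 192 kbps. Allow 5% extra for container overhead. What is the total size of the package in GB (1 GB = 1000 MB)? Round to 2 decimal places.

17.09 GB

Audio: 192 kbps = 0.192 Mbps.
training video: 5.592 Mbps × 1260 s × 1.05 = 7398.2 Mb
screen recording: 2.892 Mbps × 4320 s × 1.05 = 13118.1 Mb
interview recording: 8.582 Mbps × 4620 s × 1.05 = 41631.3 Mb
podcast episode with video: 5.892 Mbps × 8280 s × 1.05 = 51225.0 Mb
TV episode: 6.852 Mbps × 3240 s × 1.05 = 23310.5 Mb
Total: 136683.2 Mb = 17085.4 MB.
= 17.09 GB.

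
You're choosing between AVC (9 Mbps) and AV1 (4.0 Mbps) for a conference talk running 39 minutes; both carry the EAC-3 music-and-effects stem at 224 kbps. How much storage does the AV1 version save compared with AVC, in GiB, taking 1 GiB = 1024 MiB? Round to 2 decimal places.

1.36 GiB

39 min = 2340 s
Audio: 224 kbps = 0.224 Mbps.
AVC: 9.224 Mbps × 2340 s = 21584.2 Mb = 2.513 GiB.
AV1: 4.224 Mbps × 2340 s = 9884.2 Mb = 1.151 GiB.
Saving: 2.513 − 1.151 = 1.362 GiB.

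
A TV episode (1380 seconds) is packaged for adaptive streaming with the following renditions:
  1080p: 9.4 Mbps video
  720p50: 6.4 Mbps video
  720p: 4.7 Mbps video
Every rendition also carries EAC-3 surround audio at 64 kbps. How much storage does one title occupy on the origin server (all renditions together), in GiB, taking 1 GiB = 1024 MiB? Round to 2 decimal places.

3.32 GiB

Audio: 64 kbps = 0.064 Mbps.
Sum of rendition bitrates: (9.4+0.064) + (6.4+0.064) + (4.7+0.064) = 20.692 Mbps.
× 1380 s = 28,555 Mb = 3,569 MB = 3.324 GiB.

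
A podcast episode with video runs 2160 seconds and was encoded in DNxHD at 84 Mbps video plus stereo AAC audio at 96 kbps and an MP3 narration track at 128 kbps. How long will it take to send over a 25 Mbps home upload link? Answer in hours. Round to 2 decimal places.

2.02 hours

Audio total: 96 + 128 = 224 kbps = 0.224 Mbps.
Total bitrate: 84.224 Mbps.
File: 84.224 Mbps × 2160 s = 181923.8 Mb.
At 25 Mbps: 181923.8 / 25 = 7277.0 s ≈ 2.02 hours.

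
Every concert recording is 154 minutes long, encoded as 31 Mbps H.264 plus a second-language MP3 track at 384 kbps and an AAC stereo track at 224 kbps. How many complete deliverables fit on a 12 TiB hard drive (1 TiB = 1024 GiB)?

361

154 min = 9240 s
Audio total: 384 + 224 = 608 kbps = 0.608 Mbps.
Total bitrate: 31.608 Mbps.
Per item: 31.608 Mbps × 9240 s = 292,058 Mb = 36,507 MB.
Capacity: 12 TiB = 105,553,116 Mb; 361.41 items → 361 complete.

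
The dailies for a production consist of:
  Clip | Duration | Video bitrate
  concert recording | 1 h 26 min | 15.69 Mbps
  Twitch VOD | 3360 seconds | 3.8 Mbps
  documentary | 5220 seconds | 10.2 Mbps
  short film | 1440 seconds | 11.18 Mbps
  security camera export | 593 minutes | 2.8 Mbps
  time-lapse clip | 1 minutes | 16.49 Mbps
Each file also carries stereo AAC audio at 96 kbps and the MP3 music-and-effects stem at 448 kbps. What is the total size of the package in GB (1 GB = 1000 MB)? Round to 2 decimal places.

36.42 GB

Audio total: 96 + 448 = 544 kbps = 0.544 Mbps.
concert recording: 16.234 Mbps × 5160 s = 83767.4 Mb
Twitch VOD: 4.344 Mbps × 3360 s = 14595.8 Mb
documentary: 10.744 Mbps × 5220 s = 56083.7 Mb
short film: 11.724 Mbps × 1440 s = 16882.6 Mb
security camera export: 3.344 Mbps × 35580 s = 118979.5 Mb
time-lapse clip: 17.034 Mbps × 60 s = 1022.0 Mb
Total: 291331.1 Mb = 36416.4 MB.
= 36.42 GB.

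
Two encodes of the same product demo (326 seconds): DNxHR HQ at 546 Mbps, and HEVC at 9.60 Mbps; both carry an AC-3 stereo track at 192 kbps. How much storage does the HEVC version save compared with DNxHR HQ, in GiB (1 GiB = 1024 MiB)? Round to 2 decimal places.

20.36 GiB

Audio: 192 kbps = 0.192 Mbps.
DNxHR HQ: 546.192 Mbps × 326 s = 178058.6 Mb = 20.729 GiB.
HEVC: 9.792 Mbps × 326 s = 3192.2 Mb = 0.372 GiB.
Saving: 20.729 − 0.372 = 20.357 GiB.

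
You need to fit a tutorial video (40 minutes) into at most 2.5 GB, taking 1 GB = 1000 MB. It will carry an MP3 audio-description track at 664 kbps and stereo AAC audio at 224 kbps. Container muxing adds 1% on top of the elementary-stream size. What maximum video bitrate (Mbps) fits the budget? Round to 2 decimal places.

7.36 Mbps

Budget: 2.5 GB = 20000.0 Mb.
Stream payload after overhead: 20000.0 / 1.01 = 19802.0 Mb.
40 min = 2400 s
Total bitrate budget: 19802.0 Mb / 2400 s = 8.251 Mbps.
Audio total: 664 + 224 = 888 kbps = 0.888 Mbps.
Video: 8.251 − 0.888 = 7.363 Mbps.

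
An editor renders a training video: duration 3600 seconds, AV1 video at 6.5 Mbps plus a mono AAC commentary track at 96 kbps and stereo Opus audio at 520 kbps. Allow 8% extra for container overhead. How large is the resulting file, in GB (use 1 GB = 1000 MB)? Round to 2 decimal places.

Audio total: 96 + 520 = 616 kbps = 0.616 Mbps.
Total bitrate: 6.5 + 0.616 = 7.116 Mbps.
Stream data: 7.116 Mbps × 3600 s = 25617.6 Mb.
With 8% container overhead: ×1.08.
27,667 Mb ÷ 8 = 3,458 MB → 3.458 GB.

3.46 GB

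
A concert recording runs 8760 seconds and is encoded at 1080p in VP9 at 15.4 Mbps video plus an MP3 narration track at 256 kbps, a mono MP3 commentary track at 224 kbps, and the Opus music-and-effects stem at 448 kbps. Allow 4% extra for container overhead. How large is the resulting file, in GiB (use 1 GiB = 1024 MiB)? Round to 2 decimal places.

Audio total: 256 + 224 + 448 = 928 kbps = 0.928 Mbps.
Total bitrate: 15.4 + 0.928 = 16.328 Mbps.
Stream data: 16.328 Mbps × 8760 s = 143033.3 Mb.
With 4% container overhead: ×1.04.
148,755 Mb = 18,594,326,400 bytes ÷ 1,073,741,824 = 17.32 GiB.

17.32 GiB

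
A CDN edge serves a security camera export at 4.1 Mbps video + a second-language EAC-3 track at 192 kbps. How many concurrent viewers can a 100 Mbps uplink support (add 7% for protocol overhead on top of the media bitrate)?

21

Audio: 192 kbps = 0.192 Mbps.
Per-viewer media rate: 4.292 Mbps.
On the wire with 7% overhead: 4.592 Mbps.
100 Mbps = 100.0 Mbps; 100.0 / 4.592 = 21.77 → 21 viewers.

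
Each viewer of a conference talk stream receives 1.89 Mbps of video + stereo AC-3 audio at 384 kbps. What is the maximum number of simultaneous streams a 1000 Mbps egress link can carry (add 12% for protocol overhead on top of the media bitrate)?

392

Audio: 384 kbps = 0.384 Mbps.
Per-viewer media rate: 2.274 Mbps.
On the wire with 12% overhead: 2.547 Mbps.
1000 Mbps = 1,000 Mbps; 1,000 / 2.547 = 392.64 → 392 viewers.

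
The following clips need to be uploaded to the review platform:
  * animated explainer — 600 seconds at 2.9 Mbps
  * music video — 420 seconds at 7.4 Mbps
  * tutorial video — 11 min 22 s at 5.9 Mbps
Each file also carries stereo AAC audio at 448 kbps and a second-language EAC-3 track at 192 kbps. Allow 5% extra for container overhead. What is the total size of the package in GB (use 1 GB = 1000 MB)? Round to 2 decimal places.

Audio total: 448 + 192 = 640 kbps = 0.640 Mbps.
animated explainer: 3.540 Mbps × 600 s × 1.05 = 2230.2 Mb
music video: 8.040 Mbps × 420 s × 1.05 = 3545.6 Mb
tutorial video: 6.540 Mbps × 682 s × 1.05 = 4683.3 Mb
Total: 10459.1 Mb = 1307.4 MB.
= 1.307 GB.

1.31 GB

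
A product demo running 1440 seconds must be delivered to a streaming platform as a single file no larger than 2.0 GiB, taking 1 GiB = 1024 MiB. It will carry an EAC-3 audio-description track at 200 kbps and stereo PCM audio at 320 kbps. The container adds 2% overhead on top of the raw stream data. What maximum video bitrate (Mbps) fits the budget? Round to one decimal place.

11.2 Mbps

Budget: 2.0 GiB = 17179.9 Mb.
Stream payload after overhead: 17179.9 / 1.02 = 16843.0 Mb.
Total bitrate budget: 16843.0 Mb / 1440 s = 11.697 Mbps.
Audio total: 200 + 320 = 520 kbps = 0.520 Mbps.
Video: 11.697 − 0.520 = 11.177 Mbps.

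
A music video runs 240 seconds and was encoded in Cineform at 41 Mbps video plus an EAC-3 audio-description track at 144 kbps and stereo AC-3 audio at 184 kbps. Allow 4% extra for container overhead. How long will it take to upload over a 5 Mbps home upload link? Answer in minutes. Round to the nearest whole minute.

Audio total: 144 + 184 = 328 kbps = 0.328 Mbps.
Total bitrate: 41.328 Mbps.
File: 41.328 Mbps × 240 s = 9918.7 Mb.
With 4% container overhead: ×1.04. → 10315.5 Mb.
At 5 Mbps: 10315.5 / 5 = 2063.1 s ≈ 34.4 minutes.

34 minutes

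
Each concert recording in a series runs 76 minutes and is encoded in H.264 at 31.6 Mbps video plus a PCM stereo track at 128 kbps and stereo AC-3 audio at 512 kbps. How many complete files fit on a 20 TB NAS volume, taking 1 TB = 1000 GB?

1088

76 min = 4560 s
Audio total: 128 + 512 = 640 kbps = 0.640 Mbps.
Total bitrate: 32.240 Mbps.
Per item: 32.240 Mbps × 4560 s = 147,014 Mb = 18,377 MB.
Capacity: 20 TB = 160,000,000 Mb; 1088.33 items → 1088 complete.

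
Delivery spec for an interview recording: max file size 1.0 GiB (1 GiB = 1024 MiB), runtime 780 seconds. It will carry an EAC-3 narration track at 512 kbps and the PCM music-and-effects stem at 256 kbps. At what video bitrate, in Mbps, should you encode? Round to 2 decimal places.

Budget: 1.0 GiB = 8589.9 Mb.
Total bitrate budget: 8589.9 Mb / 780 s = 11.013 Mbps.
Audio total: 512 + 256 = 768 kbps = 0.768 Mbps.
Video: 11.013 − 0.768 = 10.245 Mbps.

10.24 Mbps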